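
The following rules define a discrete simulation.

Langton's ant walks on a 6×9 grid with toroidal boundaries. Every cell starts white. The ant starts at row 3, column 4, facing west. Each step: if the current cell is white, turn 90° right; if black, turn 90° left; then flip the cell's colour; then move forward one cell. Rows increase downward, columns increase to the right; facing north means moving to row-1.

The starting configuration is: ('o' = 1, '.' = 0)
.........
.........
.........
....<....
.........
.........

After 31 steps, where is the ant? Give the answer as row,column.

5,5

[0] .........
.........
.........
....<....
.........
.........
[1] .........
.........
....^....
....o....
.........
.........
[2] .........
.........
....o>...
....o....
.........
.........
[3] .........
.........
....oo...
....ov...
.........
.........
[4] .........
.........
....oo...
....<o...
.........
.........
[5] .........
.........
....oo...
.....o...
....v....
.........
[6] .........
.........
....oo...
.....o...
...<o....
.........
[7] .........
.........
....oo...
...^.o...
...oo....
.........
[8] .........
.........
....oo...
...o>o...
...oo....
.........
[9] .........
.........
....oo...
...ooo...
...ov....
.........
[10] .........
.........
....oo...
...ooo...
...o.>...
.........
[11] .........
.........
....oo...
...ooo...
...o.o...
.....v...
[12] .........
.........
....oo...
...ooo...
...o.o...
....<o...
[13] .........
.........
....oo...
...ooo...
...o^o...
....oo...
[14] .........
.........
....oo...
...ooo...
...oo>...
....oo...
[15] .........
.........
....oo...
...oo^...
...oo....
....oo...
[16] .........
.........
....oo...
...o<....
...oo....
....oo...
[17] .........
.........
....oo...
...o.....
...ov....
....oo...
[18] .........
.........
....oo...
...o.....
...o.>...
....oo...
[19] .........
.........
....oo...
...o.....
...o.o...
....ov...
[20] .........
.........
....oo...
...o.....
...o.o...
....o.>..
[21] ......v..
.........
....oo...
...o.....
...o.o...
....o.o..
[22] .....<o..
.........
....oo...
...o.....
...o.o...
....o.o..
[23] .....oo..
.........
....oo...
...o.....
...o.o...
....o^o..
[24] .....oo..
.........
....oo...
...o.....
...o.o...
....oo>..
[25] .....oo..
.........
....oo...
...o.....
...o.o^..
....oo...
[26] .....oo..
.........
....oo...
...o.....
...o.oo>.
....oo...
[27] .....oo..
.........
....oo...
...o.....
...o.ooo.
....oo.v.
[28] .....oo..
.........
....oo...
...o.....
...o.ooo.
....oo<o.
[29] .....oo..
.........
....oo...
...o.....
...o.o^o.
....oooo.
[30] .....oo..
.........
....oo...
...o.....
...o.<.o.
....oooo.
[31] .....oo..
.........
....oo...
...o.....
...o...o.
....ovoo.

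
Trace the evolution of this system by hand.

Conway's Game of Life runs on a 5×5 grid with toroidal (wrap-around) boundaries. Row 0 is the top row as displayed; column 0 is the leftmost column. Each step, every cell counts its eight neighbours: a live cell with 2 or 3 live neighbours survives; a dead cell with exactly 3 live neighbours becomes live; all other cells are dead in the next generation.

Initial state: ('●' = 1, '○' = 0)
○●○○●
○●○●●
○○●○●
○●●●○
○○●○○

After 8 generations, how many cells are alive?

11

k=0  ○●○○●
○●○●●
○○●○●
○●●●○
○○●○○
k=1  ○●○○●
○●○○●
○○○○●
○●○○○
●○○○○
k=2  ○●○○●
○○○●●
○○○○○
●○○○○
●●○○○
k=3  ○●●●●
●○○●●
○○○○●
●●○○○
○●○○●
k=4  ○●○○○
○●○○○
○●○●○
○●○○●
○○○○●
k=5  ●○○○○
●●○○○
○●○○○
○○●●●
○○○○○
k=6  ●●○○○
●●○○○
○●○●●
○○●●○
○○○●●
k=7  ○●●○○
○○○○○
○●○●●
●○○○○
●●○●●
k=8  ○●●●●
●●○●○
●○○○●
○○○○○
○○○●●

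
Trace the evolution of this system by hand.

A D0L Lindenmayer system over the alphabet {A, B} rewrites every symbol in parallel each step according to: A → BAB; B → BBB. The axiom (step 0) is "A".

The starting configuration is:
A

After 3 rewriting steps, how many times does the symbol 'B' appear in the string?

k=0  A
k=1  BAB
k=2  BBBBABBBB
k=3  BBBBBBBBBBBBBABBBBBBBBBBBBB

26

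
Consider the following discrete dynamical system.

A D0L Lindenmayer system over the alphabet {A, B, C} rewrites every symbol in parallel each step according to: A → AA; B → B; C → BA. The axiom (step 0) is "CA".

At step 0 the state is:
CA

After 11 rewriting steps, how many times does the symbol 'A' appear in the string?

k=0  CA
k=1  BAAA
k=2  BAAAAAA
k=3  BAAAAAAAAAAAA
k=4  BAAAAAAAAAAAAAAAAAAAAAAAA
k=5  BAAAAAAAAAAAAAAAAAAAAAAAAAAAAAAAAAAAAAAAAAAAAAAAA
k=6  BAAAAAAAAAAAAAAAAAAAAAAAAAAAAAAAAAAAAAAAAAAAAAAAAAAAAAAAAAAAAAAAAAAAAAAAAAAAAAAAAAAAAAAAAAAAAAAAA
k=7  BAAAAAAAAAAAAAAAAAAAAAAAAAAAAAAAAAAAAAAAAAAAAAAAAAAAAAAAAA…AAAAAAAAAAAAAAAAAAAAAAAAAAAAAAAAAAAAAAAAAAAAAAAAAAAAAAAAAA  (len 193)
k=8  BAAAAAAAAAAAAAAAAAAAAAAAAAAAAAAAAAAAAAAAAAAAAAAAAAAAAAAAAA…AAAAAAAAAAAAAAAAAAAAAAAAAAAAAAAAAAAAAAAAAAAAAAAAAAAAAAAAAA  (len 385)
k=9  BAAAAAAAAAAAAAAAAAAAAAAAAAAAAAAAAAAAAAAAAAAAAAAAAAAAAAAAAA…AAAAAAAAAAAAAAAAAAAAAAAAAAAAAAAAAAAAAAAAAAAAAAAAAAAAAAAAAA  (len 769)
k=10  BAAAAAAAAAAAAAAAAAAAAAAAAAAAAAAAAAAAAAAAAAAAAAAAAAAAAAAAAA…AAAAAAAAAAAAAAAAAAAAAAAAAAAAAAAAAAAAAAAAAAAAAAAAAAAAAAAAAA  (len 1537)
k=11  BAAAAAAAAAAAAAAAAAAAAAAAAAAAAAAAAAAAAAAAAAAAAAAAAAAAAAAAAA…AAAAAAAAAAAAAAAAAAAAAAAAAAAAAAAAAAAAAAAAAAAAAAAAAAAAAAAAAA  (len 3073)

3072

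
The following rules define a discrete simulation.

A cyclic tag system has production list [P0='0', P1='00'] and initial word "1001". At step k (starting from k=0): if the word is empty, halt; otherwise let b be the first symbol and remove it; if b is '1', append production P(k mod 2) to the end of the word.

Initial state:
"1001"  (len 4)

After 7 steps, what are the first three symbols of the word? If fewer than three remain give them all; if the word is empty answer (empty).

(empty)

0) "1001"  (len 4)
1) "0010"  (len 4)
2) "010"  (len 3)
3) "10"  (len 2)
4) "000"  (len 3)
5) "00"  (len 2)
6) "0"  (len 1)
7) (halted — word empty)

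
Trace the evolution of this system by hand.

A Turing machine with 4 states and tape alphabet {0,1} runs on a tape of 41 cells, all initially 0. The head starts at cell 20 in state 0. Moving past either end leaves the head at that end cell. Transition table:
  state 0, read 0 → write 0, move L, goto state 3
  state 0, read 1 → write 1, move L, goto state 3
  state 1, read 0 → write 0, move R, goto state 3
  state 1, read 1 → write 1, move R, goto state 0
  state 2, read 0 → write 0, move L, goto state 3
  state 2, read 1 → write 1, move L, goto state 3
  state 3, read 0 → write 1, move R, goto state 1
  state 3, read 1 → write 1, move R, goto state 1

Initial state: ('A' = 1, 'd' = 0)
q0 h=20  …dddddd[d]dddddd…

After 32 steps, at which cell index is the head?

k=0  q0 h=20  …dddddd[d]dddddd…
k=1  q3 h=19  …dddddd[d]dddddd…
k=2  q1 h=20  …dddddA[d]dddddd…
k=3  q3 h=21  …ddddAd[d]dddddd…
k=4  q1 h=22  …dddAdA[d]dddddd…
k=5  q3 h=23  …ddAdAd[d]dddddd…
k=6  q1 h=24  …dAdAdA[d]dddddd…
k=7  q3 h=25  …AdAdAd[d]dddddd…
k=8  q1 h=26  …dAdAdA[d]dddddd…
k=9  q3 h=27  …AdAdAd[d]dddddd…
k=10  q1 h=28  …dAdAdA[d]dddddd…
k=11  q3 h=29  …AdAdAd[d]dddddd…
k=12  q1 h=30  …dAdAdA[d]dddddd…
k=13  q3 h=31  …AdAdAd[d]dddddd…
k=14  q1 h=32  …dAdAdA[d]dddddd…
k=15  q3 h=33  …AdAdAd[d]dddddd…
k=16  q1 h=34  …dAdAdA[d]dddddd|
k=17  q3 h=35  …AdAdAd[d]ddddd|
k=18  q1 h=36  …dAdAdA[d]dddd|
k=19  q3 h=37  …AdAdAd[d]ddd|
k=20  q1 h=38  …dAdAdA[d]dd|
k=21  q3 h=39  …AdAdAd[d]d|
k=22  q1 h=40  …dAdAdA[d]|
k=23  q3 h=40  …dAdAdA[d]|
k=24  q1 h=40  …dAdAdA[A]|
k=25  q0 h=40  …dAdAdA[A]|
k=26  q3 h=39  …AdAdAd[A]A|
k=27  q1 h=40  …dAdAdA[A]|
k=28  q0 h=40  …dAdAdA[A]|
k=29  q3 h=39  …AdAdAd[A]A|
k=30  q1 h=40  …dAdAdA[A]|
k=31  q0 h=40  …dAdAdA[A]|
k=32  q3 h=39  …AdAdAd[A]A|

39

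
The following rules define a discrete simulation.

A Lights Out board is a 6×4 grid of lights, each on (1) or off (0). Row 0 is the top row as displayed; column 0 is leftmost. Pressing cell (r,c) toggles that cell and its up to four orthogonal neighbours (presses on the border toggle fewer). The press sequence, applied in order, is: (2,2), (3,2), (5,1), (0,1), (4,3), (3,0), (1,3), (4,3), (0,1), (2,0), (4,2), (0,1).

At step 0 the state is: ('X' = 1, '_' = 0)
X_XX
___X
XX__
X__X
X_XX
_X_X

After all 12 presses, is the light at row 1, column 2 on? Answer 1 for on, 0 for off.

0

[0] X_XX
___X
XX__
X__X
X_XX
_X_X
[1] X_XX
__XX
X_XX
X_XX
X_XX
_X_X
[2] X_XX
__XX
X__X
XX__
X__X
_X_X
[3] X_XX
__XX
X__X
XX__
XX_X
X_XX
[4] _X_X
_XXX
X__X
XX__
XX_X
X_XX
[5] _X_X
_XXX
X__X
XX_X
XXX_
X_X_
[6] _X_X
_XXX
___X
___X
_XX_
X_X_
[7] _X__
_X__
____
___X
_XX_
X_X_
[8] _X__
_X__
____
____
_X_X
X_XX
[9] X_X_
____
____
____
_X_X
X_XX
[10] X_X_
X___
XX__
X___
_X_X
X_XX
[11] X_X_
X___
XX__
X_X_
__X_
X__X
[12] _X__
XX__
XX__
X_X_
__X_
X__X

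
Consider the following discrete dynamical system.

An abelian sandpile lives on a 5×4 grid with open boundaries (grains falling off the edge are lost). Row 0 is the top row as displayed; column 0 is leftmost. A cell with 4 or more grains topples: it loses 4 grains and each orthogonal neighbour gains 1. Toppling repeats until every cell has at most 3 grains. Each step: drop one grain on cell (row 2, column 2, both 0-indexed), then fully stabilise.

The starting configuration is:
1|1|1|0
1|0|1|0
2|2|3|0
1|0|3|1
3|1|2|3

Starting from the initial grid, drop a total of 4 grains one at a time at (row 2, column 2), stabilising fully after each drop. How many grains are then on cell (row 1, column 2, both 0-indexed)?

3

[0] 1|1|1|0
1|0|1|0
2|2|3|0
1|0|3|1
3|1|2|3
[1] 1|1|1|0
1|0|2|0
2|3|1|1
1|1|0|2
3|1|3|3
[2] 1|1|1|0
1|0|2|0
2|3|2|1
1|1|0|2
3|1|3|3
[3] 1|1|1|0
1|0|2|0
2|3|3|1
1|1|0|2
3|1|3|3
[4] 1|1|1|0
1|1|3|0
3|0|1|2
1|2|1|2
3|1|3|3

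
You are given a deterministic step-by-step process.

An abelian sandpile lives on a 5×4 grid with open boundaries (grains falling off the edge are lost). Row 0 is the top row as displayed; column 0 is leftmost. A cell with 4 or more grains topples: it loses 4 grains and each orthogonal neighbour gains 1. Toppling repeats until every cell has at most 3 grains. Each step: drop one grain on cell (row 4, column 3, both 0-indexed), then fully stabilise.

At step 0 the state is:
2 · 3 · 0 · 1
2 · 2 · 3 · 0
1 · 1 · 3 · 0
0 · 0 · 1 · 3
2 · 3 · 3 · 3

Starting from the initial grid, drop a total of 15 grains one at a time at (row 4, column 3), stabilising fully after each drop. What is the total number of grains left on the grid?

k=0  2 · 3 · 0 · 1
2 · 2 · 3 · 0
1 · 1 · 3 · 0
0 · 0 · 1 · 3
2 · 3 · 3 · 3
k=1  2 · 3 · 0 · 1
2 · 2 · 3 · 0
1 · 1 · 3 · 1
0 · 1 · 3 · 0
3 · 0 · 1 · 2
k=2  2 · 3 · 0 · 1
2 · 2 · 3 · 0
1 · 1 · 3 · 1
0 · 1 · 3 · 0
3 · 0 · 1 · 3
k=3  2 · 3 · 0 · 1
2 · 2 · 3 · 0
1 · 1 · 3 · 1
0 · 1 · 3 · 1
3 · 0 · 2 · 0
k=4  2 · 3 · 0 · 1
2 · 2 · 3 · 0
1 · 1 · 3 · 1
0 · 1 · 3 · 1
3 · 0 · 2 · 1
k=5  2 · 3 · 0 · 1
2 · 2 · 3 · 0
1 · 1 · 3 · 1
0 · 1 · 3 · 1
3 · 0 · 2 · 2
k=6  2 · 3 · 0 · 1
2 · 2 · 3 · 0
1 · 1 · 3 · 1
0 · 1 · 3 · 1
3 · 0 · 2 · 3
k=7  2 · 3 · 0 · 1
2 · 2 · 3 · 0
1 · 1 · 3 · 1
0 · 1 · 3 · 2
3 · 0 · 3 · 0
k=8  2 · 3 · 0 · 1
2 · 2 · 3 · 0
1 · 1 · 3 · 1
0 · 1 · 3 · 2
3 · 0 · 3 · 1
k=9  2 · 3 · 0 · 1
2 · 2 · 3 · 0
1 · 1 · 3 · 1
0 · 1 · 3 · 2
3 · 0 · 3 · 2
k=10  2 · 3 · 0 · 1
2 · 2 · 3 · 0
1 · 1 · 3 · 1
0 · 1 · 3 · 2
3 · 0 · 3 · 3
k=11  2 · 3 · 1 · 1
2 · 3 · 0 · 1
1 · 2 · 1 · 3
0 · 2 · 2 · 0
3 · 1 · 1 · 2
k=12  2 · 3 · 1 · 1
2 · 3 · 0 · 1
1 · 2 · 1 · 3
0 · 2 · 2 · 0
3 · 1 · 1 · 3
k=13  2 · 3 · 1 · 1
2 · 3 · 0 · 1
1 · 2 · 1 · 3
0 · 2 · 2 · 1
3 · 1 · 2 · 0
k=14  2 · 3 · 1 · 1
2 · 3 · 0 · 1
1 · 2 · 1 · 3
0 · 2 · 2 · 1
3 · 1 · 2 · 1
k=15  2 · 3 · 1 · 1
2 · 3 · 0 · 1
1 · 2 · 1 · 3
0 · 2 · 2 · 1
3 · 1 · 2 · 2

33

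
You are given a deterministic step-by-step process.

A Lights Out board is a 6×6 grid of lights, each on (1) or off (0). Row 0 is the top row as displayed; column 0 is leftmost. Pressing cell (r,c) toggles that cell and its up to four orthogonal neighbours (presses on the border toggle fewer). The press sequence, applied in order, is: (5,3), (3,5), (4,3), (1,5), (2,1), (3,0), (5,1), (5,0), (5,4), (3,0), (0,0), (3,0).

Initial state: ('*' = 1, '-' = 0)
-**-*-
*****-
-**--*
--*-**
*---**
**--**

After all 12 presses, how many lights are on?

19

0) -**-*-
*****-
-**--*
--*-**
*---**
**--**
1) -**-*-
*****-
-**--*
--*-**
*--***
****-*
2) -**-*-
*****-
-**---
--*---
*--**-
****-*
3) -**-*-
*****-
-**---
--**--
*-*---
***--*
4) -**-**
****-*
-**--*
--**--
*-*---
***--*
5) -**-**
*-**-*
*----*
-***--
*-*---
***--*
6) -**-**
*-**-*
-----*
*-**--
--*---
***--*
7) -**-**
*-**-*
-----*
*-**--
-**---
-----*
8) -**-**
*-**-*
-----*
*-**--
***---
**---*
9) -**-**
*-**-*
-----*
*-**--
***-*-
**-**-
10) -**-**
*-**-*
*----*
-***--
-**-*-
**-**-
11) *-*-**
--**-*
*----*
-***--
-**-*-
**-**-
12) *-*-**
--**-*
-----*
*-**--
***-*-
**-**-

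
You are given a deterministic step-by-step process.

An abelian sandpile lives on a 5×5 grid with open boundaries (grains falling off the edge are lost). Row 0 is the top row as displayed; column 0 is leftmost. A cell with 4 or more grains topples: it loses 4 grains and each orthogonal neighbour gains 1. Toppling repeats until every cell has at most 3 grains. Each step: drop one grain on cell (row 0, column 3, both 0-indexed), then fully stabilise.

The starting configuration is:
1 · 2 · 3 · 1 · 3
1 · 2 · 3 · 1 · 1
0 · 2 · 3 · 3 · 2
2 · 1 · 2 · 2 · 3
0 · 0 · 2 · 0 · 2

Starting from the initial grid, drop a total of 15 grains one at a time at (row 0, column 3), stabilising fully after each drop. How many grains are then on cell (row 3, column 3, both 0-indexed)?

2

t=0: 1 · 2 · 3 · 1 · 3
1 · 2 · 3 · 1 · 1
0 · 2 · 3 · 3 · 2
2 · 1 · 2 · 2 · 3
0 · 0 · 2 · 0 · 2
t=1: 1 · 2 · 3 · 2 · 3
1 · 2 · 3 · 1 · 1
0 · 2 · 3 · 3 · 2
2 · 1 · 2 · 2 · 3
0 · 0 · 2 · 0 · 2
t=2: 1 · 2 · 3 · 3 · 3
1 · 2 · 3 · 1 · 1
0 · 2 · 3 · 3 · 2
2 · 1 · 2 · 2 · 3
0 · 0 · 2 · 0 · 2
t=3: 1 · 3 · 1 · 3 · 0
1 · 3 · 2 · 0 · 3
0 · 3 · 1 · 1 · 3
2 · 1 · 3 · 3 · 3
0 · 0 · 2 · 0 · 2
t=4: 1 · 3 · 2 · 0 · 1
1 · 3 · 2 · 1 · 3
0 · 3 · 1 · 1 · 3
2 · 1 · 3 · 3 · 3
0 · 0 · 2 · 0 · 2
t=5: 1 · 3 · 2 · 1 · 1
1 · 3 · 2 · 1 · 3
0 · 3 · 1 · 1 · 3
2 · 1 · 3 · 3 · 3
0 · 0 · 2 · 0 · 2
t=6: 1 · 3 · 2 · 2 · 1
1 · 3 · 2 · 1 · 3
0 · 3 · 1 · 1 · 3
2 · 1 · 3 · 3 · 3
0 · 0 · 2 · 0 · 2
t=7: 1 · 3 · 2 · 3 · 1
1 · 3 · 2 · 1 · 3
0 · 3 · 1 · 1 · 3
2 · 1 · 3 · 3 · 3
0 · 0 · 2 · 0 · 2
t=8: 1 · 3 · 3 · 0 · 2
1 · 3 · 2 · 2 · 3
0 · 3 · 1 · 1 · 3
2 · 1 · 3 · 3 · 3
0 · 0 · 2 · 0 · 2
t=9: 1 · 3 · 3 · 1 · 2
1 · 3 · 2 · 2 · 3
0 · 3 · 1 · 1 · 3
2 · 1 · 3 · 3 · 3
0 · 0 · 2 · 0 · 2
t=10: 1 · 3 · 3 · 2 · 2
1 · 3 · 2 · 2 · 3
0 · 3 · 1 · 1 · 3
2 · 1 · 3 · 3 · 3
0 · 0 · 2 · 0 · 2
t=11: 1 · 3 · 3 · 3 · 2
1 · 3 · 2 · 2 · 3
0 · 3 · 1 · 1 · 3
2 · 1 · 3 · 3 · 3
0 · 0 · 2 · 0 · 2
t=12: 2 · 1 · 2 · 3 · 0
2 · 2 · 2 · 2 · 2
1 · 1 · 1 · 1 · 2
2 · 3 · 1 · 2 · 1
0 · 0 · 3 · 1 · 3
t=13: 2 · 1 · 3 · 0 · 1
2 · 2 · 2 · 3 · 2
1 · 1 · 1 · 1 · 2
2 · 3 · 1 · 2 · 1
0 · 0 · 3 · 1 · 3
t=14: 2 · 1 · 3 · 1 · 1
2 · 2 · 2 · 3 · 2
1 · 1 · 1 · 1 · 2
2 · 3 · 1 · 2 · 1
0 · 0 · 3 · 1 · 3
t=15: 2 · 1 · 3 · 2 · 1
2 · 2 · 2 · 3 · 2
1 · 1 · 1 · 1 · 2
2 · 3 · 1 · 2 · 1
0 · 0 · 3 · 1 · 3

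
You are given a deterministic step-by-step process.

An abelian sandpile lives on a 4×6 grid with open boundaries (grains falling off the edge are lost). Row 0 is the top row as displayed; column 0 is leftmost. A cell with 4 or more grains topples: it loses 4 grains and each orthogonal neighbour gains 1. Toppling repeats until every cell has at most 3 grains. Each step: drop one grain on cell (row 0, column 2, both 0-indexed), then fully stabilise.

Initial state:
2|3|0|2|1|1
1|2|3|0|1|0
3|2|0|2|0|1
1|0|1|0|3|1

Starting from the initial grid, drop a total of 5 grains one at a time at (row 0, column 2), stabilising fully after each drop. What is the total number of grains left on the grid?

0) 2|3|0|2|1|1
1|2|3|0|1|0
3|2|0|2|0|1
1|0|1|0|3|1
1) 2|3|1|2|1|1
1|2|3|0|1|0
3|2|0|2|0|1
1|0|1|0|3|1
2) 2|3|2|2|1|1
1|2|3|0|1|0
3|2|0|2|0|1
1|0|1|0|3|1
3) 2|3|3|2|1|1
1|2|3|0|1|0
3|2|0|2|0|1
1|0|1|0|3|1
4) 3|1|2|3|1|1
2|0|1|1|1|0
3|3|1|2|0|1
1|0|1|0|3|1
5) 3|1|3|3|1|1
2|0|1|1|1|0
3|3|1|2|0|1
1|0|1|0|3|1

33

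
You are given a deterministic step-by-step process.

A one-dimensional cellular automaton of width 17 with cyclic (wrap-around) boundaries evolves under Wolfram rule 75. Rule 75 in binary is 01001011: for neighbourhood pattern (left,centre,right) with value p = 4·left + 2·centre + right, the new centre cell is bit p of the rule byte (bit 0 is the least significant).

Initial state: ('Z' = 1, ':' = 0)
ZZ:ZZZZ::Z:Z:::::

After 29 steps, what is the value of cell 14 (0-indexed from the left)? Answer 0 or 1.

step 0: ZZ:ZZZZ::Z:Z:::::
step 1: ZZ:Z::Z:Z::::ZZZZ
step 2: :Z:::Z::::ZZZZ:::
step 3: Z::ZZ::ZZZZ::Z:ZZ
step 4: Z:ZZZ:ZZ::Z:Z::Z:
step 5: ::Z:Z:ZZ:Z::::Z::
step 6: ZZ::::ZZ:::ZZZ::Z
step 7: :Z:ZZZZZ:ZZZ:Z:ZZ
step 8: :::Z:::Z:Z:Z:::ZZ
step 9: :ZZ::ZZ::::::ZZZZ
step 10: :ZZ:ZZZ:ZZZZZZ::Z
step 11: :ZZ:Z:Z:Z::::Z:Z:
step 12: ZZZ:::::::ZZZ::::
step 13: Z:Z:ZZZZZZZ:Z:ZZZ
step 14: Z:::Z:::::Z:::Z::
step 15: ::ZZ::ZZZZ::ZZ::Z
step 16: :ZZZ:ZZ::Z:ZZZ:Z:
step 17: ZZ:Z:ZZ:Z::Z:Z:::
step 18: ZZ:::ZZ:::Z::::ZZ
step 19: :Z:ZZZZ:ZZ::ZZZZ:
step 20: Z::Z::Z:ZZ:ZZ::Z:
step 21: ::Z::Z::ZZ:ZZ:Z::
step 22: ZZ::Z::ZZZ:ZZ:::Z
step 23: :Z:Z::ZZ:Z:ZZ:ZZZ
step 24: :::::ZZZ:::ZZ:Z:Z
step 25: :ZZZZZ:Z:ZZZZ::::
step 26: ZZ:::Z:::Z::Z:ZZZ
step 27: :Z:ZZ::ZZ::Z::Z::
step 28: Z::ZZ:ZZZ:Z::Z::Z
step 29: Z:ZZZ:Z:Z:::Z::ZZ

0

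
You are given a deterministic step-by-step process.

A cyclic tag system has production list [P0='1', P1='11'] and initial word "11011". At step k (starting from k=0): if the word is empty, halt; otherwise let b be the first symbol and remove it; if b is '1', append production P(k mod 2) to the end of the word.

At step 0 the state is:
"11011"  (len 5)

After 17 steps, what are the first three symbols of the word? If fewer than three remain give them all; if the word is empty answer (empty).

k=0  "11011"  (len 5)
k=1  "10111"  (len 5)
k=2  "011111"  (len 6)
k=3  "11111"  (len 5)
k=4  "111111"  (len 6)
k=5  "111111"  (len 6)
k=6  "1111111"  (len 7)
k=7  "1111111"  (len 7)
k=8  "11111111"  (len 8)
k=9  "11111111"  (len 8)
k=10  "111111111"  (len 9)
k=11  "111111111"  (len 9)
k=12  "1111111111"  (len 10)
k=13  "1111111111"  (len 10)
k=14  "11111111111"  (len 11)
k=15  "11111111111"  (len 11)
k=16  "111111111111"  (len 12)
k=17  "111111111111"  (len 12)

111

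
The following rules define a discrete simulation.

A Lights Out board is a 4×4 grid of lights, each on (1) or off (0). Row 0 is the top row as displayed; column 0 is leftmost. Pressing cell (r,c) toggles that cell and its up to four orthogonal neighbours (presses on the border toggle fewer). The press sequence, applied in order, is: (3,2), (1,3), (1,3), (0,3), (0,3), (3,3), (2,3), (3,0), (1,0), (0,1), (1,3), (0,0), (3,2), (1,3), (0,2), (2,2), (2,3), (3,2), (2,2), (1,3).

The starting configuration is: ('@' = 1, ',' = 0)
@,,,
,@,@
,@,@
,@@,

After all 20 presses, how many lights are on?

[0] @,,,
,@,@
,@,@
,@@,
[1] @,,,
,@,@
,@@@
,,,@
[2] @,,@
,@@,
,@@,
,,,@
[3] @,,,
,@,@
,@@@
,,,@
[4] @,@@
,@,,
,@@@
,,,@
[5] @,,,
,@,@
,@@@
,,,@
[6] @,,,
,@,@
,@@,
,,@,
[7] @,,,
,@,,
,@,@
,,@@
[8] @,,,
,@,,
@@,@
@@@@
[9] ,,,,
@,,,
,@,@
@@@@
[10] @@@,
@@,,
,@,@
@@@@
[11] @@@@
@@@@
,@,,
@@@@
[12] ,,@@
,@@@
,@,,
@@@@
[13] ,,@@
,@@@
,@@,
@,,,
[14] ,,@,
,@,,
,@@@
@,,,
[15] ,@,@
,@@,
,@@@
@,,,
[16] ,@,@
,@,,
,,,,
@,@,
[17] ,@,@
,@,@
,,@@
@,@@
[18] ,@,@
,@,@
,,,@
@@,,
[19] ,@,@
,@@@
,@@,
@@@,
[20] ,@,,
,@,,
,@@@
@@@,

8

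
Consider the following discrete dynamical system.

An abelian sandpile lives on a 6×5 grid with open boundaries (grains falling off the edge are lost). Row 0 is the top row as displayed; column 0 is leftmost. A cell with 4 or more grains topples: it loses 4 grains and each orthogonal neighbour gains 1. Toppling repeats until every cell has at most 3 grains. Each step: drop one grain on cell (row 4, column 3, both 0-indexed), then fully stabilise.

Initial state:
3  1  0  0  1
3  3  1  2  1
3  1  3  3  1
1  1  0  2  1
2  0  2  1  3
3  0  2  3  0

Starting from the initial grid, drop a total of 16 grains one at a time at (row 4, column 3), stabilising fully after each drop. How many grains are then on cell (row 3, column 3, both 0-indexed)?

0) 3  1  0  0  1
3  3  1  2  1
3  1  3  3  1
1  1  0  2  1
2  0  2  1  3
3  0  2  3  0
1) 3  1  0  0  1
3  3  1  2  1
3  1  3  3  1
1  1  0  2  1
2  0  2  2  3
3  0  2  3  0
2) 3  1  0  0  1
3  3  1  2  1
3  1  3  3  1
1  1  0  2  1
2  0  2  3  3
3  0  2  3  0
3) 3  1  0  0  1
3  3  1  2  1
3  1  3  3  1
1  1  0  3  2
2  0  3  2  0
3  0  3  0  2
4) 3  1  0  0  1
3  3  1  2  1
3  1  3  3  1
1  1  0  3  2
2  0  3  3  0
3  0  3  0  2
5) 3  1  0  0  1
3  3  2  3  1
3  2  0  1  2
1  1  3  1  3
2  1  1  2  1
3  1  0  2  2
6) 3  1  0  0  1
3  3  2  3  1
3  2  0  1  2
1  1  3  1  3
2  1  1  3  1
3  1  0  2  2
7) 3  1  0  0  1
3  3  2  3  1
3  2  0  1  2
1  1  3  2  3
2  1  2  0  2
3  1  0  3  2
8) 3  1  0  0  1
3  3  2  3  1
3  2  0  1  2
1  1  3  2  3
2  1  2  1  2
3  1  0  3  2
9) 3  1  0  0  1
3  3  2  3  1
3  2  0  1  2
1  1  3  2  3
2  1  2  2  2
3  1  0  3  2
10) 3  1  0  0  1
3  3  2  3  1
3  2  0  1  2
1  1  3  2  3
2  1  2  3  2
3  1  0  3  2
11) 3  1  0  0  1
3  3  2  3  1
3  2  0  1  2
1  1  3  3  3
2  1  3  1  3
3  1  1  0  3
12) 3  1  0  0  1
3  3  2  3  1
3  2  0  1  2
1  1  3  3  3
2  1  3  2  3
3  1  1  0  3
13) 3  1  0  0  1
3  3  2  3  1
3  2  0  1  2
1  1  3  3  3
2  1  3  3  3
3  1  1  0  3
14) 3  1  0  0  1
3  3  2  3  1
3  2  1  2  3
1  2  1  2  1
2  2  1  3  2
3  1  2  2  0
15) 3  1  0  0  1
3  3  2  3  1
3  2  1  2  3
1  2  1  3  1
2  2  2  0  3
3  1  2  3  0
16) 3  1  0  0  1
3  3  2  3  1
3  2  1  2  3
1  2  1  3  1
2  2  2  1  3
3  1  2  3  0

3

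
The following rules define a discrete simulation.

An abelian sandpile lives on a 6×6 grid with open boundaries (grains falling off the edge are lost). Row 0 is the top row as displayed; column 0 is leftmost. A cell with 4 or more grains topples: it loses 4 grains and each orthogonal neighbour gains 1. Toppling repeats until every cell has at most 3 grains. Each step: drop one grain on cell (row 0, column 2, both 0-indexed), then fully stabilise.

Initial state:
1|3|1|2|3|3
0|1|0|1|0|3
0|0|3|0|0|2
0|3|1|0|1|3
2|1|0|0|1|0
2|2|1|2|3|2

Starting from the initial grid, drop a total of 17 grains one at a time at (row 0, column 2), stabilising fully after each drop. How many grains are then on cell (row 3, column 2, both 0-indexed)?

gen 0: 1|3|1|2|3|3
0|1|0|1|0|3
0|0|3|0|0|2
0|3|1|0|1|3
2|1|0|0|1|0
2|2|1|2|3|2
gen 1: 1|3|2|2|3|3
0|1|0|1|0|3
0|0|3|0|0|2
0|3|1|0|1|3
2|1|0|0|1|0
2|2|1|2|3|2
gen 2: 1|3|3|2|3|3
0|1|0|1|0|3
0|0|3|0|0|2
0|3|1|0|1|3
2|1|0|0|1|0
2|2|1|2|3|2
gen 3: 2|0|1|3|3|3
0|2|1|1|0|3
0|0|3|0|0|2
0|3|1|0|1|3
2|1|0|0|1|0
2|2|1|2|3|2
gen 4: 2|0|2|3|3|3
0|2|1|1|0|3
0|0|3|0|0|2
0|3|1|0|1|3
2|1|0|0|1|0
2|2|1|2|3|2
gen 5: 2|0|3|3|3|3
0|2|1|1|0|3
0|0|3|0|0|2
0|3|1|0|1|3
2|1|0|0|1|0
2|2|1|2|3|2
gen 6: 2|1|1|1|1|1
0|2|2|2|2|0
0|0|3|0|0|3
0|3|1|0|1|3
2|1|0|0|1|0
2|2|1|2|3|2
gen 7: 2|1|2|1|1|1
0|2|2|2|2|0
0|0|3|0|0|3
0|3|1|0|1|3
2|1|0|0|1|0
2|2|1|2|3|2
gen 8: 2|1|3|1|1|1
0|2|2|2|2|0
0|0|3|0|0|3
0|3|1|0|1|3
2|1|0|0|1|0
2|2|1|2|3|2
gen 9: 2|2|0|2|1|1
0|2|3|2|2|0
0|0|3|0|0|3
0|3|1|0|1|3
2|1|0|0|1|0
2|2|1|2|3|2
gen 10: 2|2|1|2|1|1
0|2|3|2|2|0
0|0|3|0|0|3
0|3|1|0|1|3
2|1|0|0|1|0
2|2|1|2|3|2
gen 11: 2|2|2|2|1|1
0|2|3|2|2|0
0|0|3|0|0|3
0|3|1|0|1|3
2|1|0|0|1|0
2|2|1|2|3|2
gen 12: 2|2|3|2|1|1
0|2|3|2|2|0
0|0|3|0|0|3
0|3|1|0|1|3
2|1|0|0|1|0
2|2|1|2|3|2
gen 13: 2|3|1|3|1|1
0|3|1|3|2|0
0|1|0|1|0|3
0|3|2|0|1|3
2|1|0|0|1|0
2|2|1|2|3|2
gen 14: 2|3|2|3|1|1
0|3|1|3|2|0
0|1|0|1|0|3
0|3|2|0|1|3
2|1|0|0|1|0
2|2|1|2|3|2
gen 15: 2|3|3|3|1|1
0|3|1|3|2|0
0|1|0|1|0|3
0|3|2|0|1|3
2|1|0|0|1|0
2|2|1|2|3|2
gen 16: 3|1|3|1|2|1
1|1|0|1|3|0
0|2|1|2|0|3
0|3|2|0|1|3
2|1|0|0|1|0
2|2|1|2|3|2
gen 17: 3|2|0|2|2|1
1|1|1|1|3|0
0|2|1|2|0|3
0|3|2|0|1|3
2|1|0|0|1|0
2|2|1|2|3|2

2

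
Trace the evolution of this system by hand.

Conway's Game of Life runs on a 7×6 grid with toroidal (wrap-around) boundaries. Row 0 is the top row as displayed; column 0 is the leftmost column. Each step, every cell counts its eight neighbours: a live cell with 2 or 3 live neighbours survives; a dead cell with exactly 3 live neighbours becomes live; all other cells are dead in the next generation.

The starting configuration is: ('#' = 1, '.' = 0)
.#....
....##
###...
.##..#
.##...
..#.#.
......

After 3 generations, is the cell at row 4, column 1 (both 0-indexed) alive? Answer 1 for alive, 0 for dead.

t=0: .#....
....##
###...
.##..#
.##...
..#.#.
......
t=1: ......
..#..#
..###.
...#..
#.....
.###..
......
t=2: ......
..#.#.
..#.#.
..###.
.#.#..
.##...
..#...
t=3: ...#..
......
.##.##
.#..#.
.#..#.
.#.#..
.##...

1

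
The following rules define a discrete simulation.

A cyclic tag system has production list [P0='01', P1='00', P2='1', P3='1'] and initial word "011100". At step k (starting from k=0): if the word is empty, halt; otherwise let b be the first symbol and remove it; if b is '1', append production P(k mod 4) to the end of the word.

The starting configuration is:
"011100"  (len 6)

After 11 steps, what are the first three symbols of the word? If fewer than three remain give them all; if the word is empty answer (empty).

100

0) "011100"  (len 6)
1) "11100"  (len 5)
2) "110000"  (len 6)
3) "100001"  (len 6)
4) "000011"  (len 6)
5) "00011"  (len 5)
6) "0011"  (len 4)
7) "011"  (len 3)
8) "11"  (len 2)
9) "101"  (len 3)
10) "0100"  (len 4)
11) "100"  (len 3)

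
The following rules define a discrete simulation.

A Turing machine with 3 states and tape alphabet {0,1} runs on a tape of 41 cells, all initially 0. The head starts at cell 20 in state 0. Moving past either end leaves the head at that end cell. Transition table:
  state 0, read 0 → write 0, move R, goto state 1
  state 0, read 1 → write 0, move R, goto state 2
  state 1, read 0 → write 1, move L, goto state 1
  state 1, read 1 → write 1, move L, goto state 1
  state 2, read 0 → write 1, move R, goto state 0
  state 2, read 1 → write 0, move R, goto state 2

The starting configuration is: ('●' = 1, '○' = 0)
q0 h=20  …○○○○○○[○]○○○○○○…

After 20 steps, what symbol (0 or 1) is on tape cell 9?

1

0) q0 h=20  …○○○○○○[○]○○○○○○…
1) q1 h=21  …○○○○○○[○]○○○○○○…
2) q1 h=20  …○○○○○○[○]●○○○○○…
3) q1 h=19  …○○○○○○[○]●●○○○○…
4) q1 h=18  …○○○○○○[○]●●●○○○…
5) q1 h=17  …○○○○○○[○]●●●●○○…
6) q1 h=16  …○○○○○○[○]●●●●●○…
7) q1 h=15  …○○○○○○[○]●●●●●●…
8) q1 h=14  …○○○○○○[○]●●●●●●…
9) q1 h=13  …○○○○○○[○]●●●●●●…
10) q1 h=12  …○○○○○○[○]●●●●●●…
11) q1 h=11  …○○○○○○[○]●●●●●●…
12) q1 h=10  …○○○○○○[○]●●●●●●…
13) q1 h= 9  …○○○○○○[○]●●●●●●…
14) q1 h= 8  …○○○○○○[○]●●●●●●…
15) q1 h= 7  …○○○○○○[○]●●●●●●…
16) q1 h= 6  |○○○○○○[○]●●●●●●…
17) q1 h= 5  |○○○○○[○]●●●●●●…
18) q1 h= 4  |○○○○[○]●●●●●●…
19) q1 h= 3  |○○○[○]●●●●●●…
20) q1 h= 2  |○○[○]●●●●●●…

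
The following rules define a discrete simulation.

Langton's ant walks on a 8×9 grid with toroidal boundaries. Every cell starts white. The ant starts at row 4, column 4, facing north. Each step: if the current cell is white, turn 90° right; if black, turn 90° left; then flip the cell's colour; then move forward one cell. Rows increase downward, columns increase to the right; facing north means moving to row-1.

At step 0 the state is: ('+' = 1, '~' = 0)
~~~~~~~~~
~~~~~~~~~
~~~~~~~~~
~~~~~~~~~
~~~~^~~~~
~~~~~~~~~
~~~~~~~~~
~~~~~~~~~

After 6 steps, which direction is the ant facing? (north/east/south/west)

k=0  ~~~~~~~~~
~~~~~~~~~
~~~~~~~~~
~~~~~~~~~
~~~~^~~~~
~~~~~~~~~
~~~~~~~~~
~~~~~~~~~
k=1  ~~~~~~~~~
~~~~~~~~~
~~~~~~~~~
~~~~~~~~~
~~~~+>~~~
~~~~~~~~~
~~~~~~~~~
~~~~~~~~~
k=2  ~~~~~~~~~
~~~~~~~~~
~~~~~~~~~
~~~~~~~~~
~~~~++~~~
~~~~~v~~~
~~~~~~~~~
~~~~~~~~~
k=3  ~~~~~~~~~
~~~~~~~~~
~~~~~~~~~
~~~~~~~~~
~~~~++~~~
~~~~<+~~~
~~~~~~~~~
~~~~~~~~~
k=4  ~~~~~~~~~
~~~~~~~~~
~~~~~~~~~
~~~~~~~~~
~~~~^+~~~
~~~~++~~~
~~~~~~~~~
~~~~~~~~~
k=5  ~~~~~~~~~
~~~~~~~~~
~~~~~~~~~
~~~~~~~~~
~~~<~+~~~
~~~~++~~~
~~~~~~~~~
~~~~~~~~~
k=6  ~~~~~~~~~
~~~~~~~~~
~~~~~~~~~
~~~^~~~~~
~~~+~+~~~
~~~~++~~~
~~~~~~~~~
~~~~~~~~~

north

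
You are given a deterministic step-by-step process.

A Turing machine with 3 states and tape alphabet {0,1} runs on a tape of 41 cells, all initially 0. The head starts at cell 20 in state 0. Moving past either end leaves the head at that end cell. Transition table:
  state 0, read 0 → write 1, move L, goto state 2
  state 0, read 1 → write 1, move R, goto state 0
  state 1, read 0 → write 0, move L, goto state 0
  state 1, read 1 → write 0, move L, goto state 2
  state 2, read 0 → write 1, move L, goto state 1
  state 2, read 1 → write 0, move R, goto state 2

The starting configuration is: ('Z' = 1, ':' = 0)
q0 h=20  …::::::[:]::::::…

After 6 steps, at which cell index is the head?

14

k=0  q0 h=20  …::::::[:]::::::…
k=1  q2 h=19  …::::::[:]Z:::::…
k=2  q1 h=18  …::::::[:]ZZ::::…
k=3  q0 h=17  …::::::[:]:ZZ:::…
k=4  q2 h=16  …::::::[:]Z:ZZ::…
k=5  q1 h=15  …::::::[:]ZZ:ZZ:…
k=6  q0 h=14  …::::::[:]:ZZ:ZZ…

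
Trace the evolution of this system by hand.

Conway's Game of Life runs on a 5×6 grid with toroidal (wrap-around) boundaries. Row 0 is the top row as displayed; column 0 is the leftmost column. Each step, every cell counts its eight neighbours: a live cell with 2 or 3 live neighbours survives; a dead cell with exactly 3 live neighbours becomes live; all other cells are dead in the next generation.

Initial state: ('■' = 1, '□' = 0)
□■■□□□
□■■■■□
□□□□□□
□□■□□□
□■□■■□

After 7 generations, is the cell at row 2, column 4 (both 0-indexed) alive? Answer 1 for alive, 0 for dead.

1

[0] □■■□□□
□■■■■□
□□□□□□
□□■□□□
□■□■■□
[1] ■□□□□□
□■□■□□
□■□□□□
□□■■□□
□■□■□□
[2] ■■□□□□
■■■□□□
□■□■□□
□■□■□□
□■□■□□
[3] □□□□□□
□□□□□□
□□□■□□
■■□■■□
□■□□□□
[4] □□□□□□
□□□□□□
□□■■■□
■■□■■□
■■■□□□
[5] □■□□□□
□□□■□□
□■■□■■
■□□□■□
■□■■□■
[6] ■■□■■□
■■□■■□
■■■□■■
□□□□□□
■□■■■■
[7] □□□□□□
□□□□□□
□□■□■□
□□□□□□
■□■□□□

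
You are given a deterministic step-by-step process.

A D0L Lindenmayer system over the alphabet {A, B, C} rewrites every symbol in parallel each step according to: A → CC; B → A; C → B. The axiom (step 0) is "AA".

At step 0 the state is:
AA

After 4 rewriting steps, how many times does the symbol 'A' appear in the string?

[0] AA
[1] CCCC
[2] BBBB
[3] AAAA
[4] CCCCCCCC

0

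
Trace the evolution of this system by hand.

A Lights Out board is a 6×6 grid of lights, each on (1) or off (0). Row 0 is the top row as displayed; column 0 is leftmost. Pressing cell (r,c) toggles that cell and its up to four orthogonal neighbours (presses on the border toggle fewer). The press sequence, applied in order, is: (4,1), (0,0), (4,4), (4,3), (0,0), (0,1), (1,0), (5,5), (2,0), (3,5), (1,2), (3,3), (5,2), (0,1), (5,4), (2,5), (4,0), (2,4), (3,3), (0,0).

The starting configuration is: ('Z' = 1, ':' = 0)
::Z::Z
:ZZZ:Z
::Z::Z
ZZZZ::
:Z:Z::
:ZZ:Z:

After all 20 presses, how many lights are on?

18

0) ::Z::Z
:ZZZ:Z
::Z::Z
ZZZZ::
:Z:Z::
:ZZ:Z:
1) ::Z::Z
:ZZZ:Z
::Z::Z
Z:ZZ::
Z:ZZ::
::Z:Z:
2) ZZZ::Z
ZZZZ:Z
::Z::Z
Z:ZZ::
Z:ZZ::
::Z:Z:
3) ZZZ::Z
ZZZZ:Z
::Z::Z
Z:ZZZ:
Z:Z:ZZ
::Z:::
4) ZZZ::Z
ZZZZ:Z
::Z::Z
Z:Z:Z:
Z::Z:Z
::ZZ::
5) ::Z::Z
:ZZZ:Z
::Z::Z
Z:Z:Z:
Z::Z:Z
::ZZ::
6) ZZ:::Z
::ZZ:Z
::Z::Z
Z:Z:Z:
Z::Z:Z
::ZZ::
7) :Z:::Z
ZZZZ:Z
Z:Z::Z
Z:Z:Z:
Z::Z:Z
::ZZ::
8) :Z:::Z
ZZZZ:Z
Z:Z::Z
Z:Z:Z:
Z::Z::
::ZZZZ
9) :Z:::Z
:ZZZ:Z
:ZZ::Z
::Z:Z:
Z::Z::
::ZZZZ
10) :Z:::Z
:ZZZ:Z
:ZZ:::
::Z::Z
Z::Z:Z
::ZZZZ
11) :ZZ::Z
:::::Z
:Z::::
::Z::Z
Z::Z:Z
::ZZZZ
12) :ZZ::Z
:::::Z
:Z:Z::
:::ZZZ
Z::::Z
::ZZZZ
13) :ZZ::Z
:::::Z
:Z:Z::
:::ZZZ
Z:Z::Z
:Z::ZZ
14) Z::::Z
:Z:::Z
:Z:Z::
:::ZZZ
Z:Z::Z
:Z::ZZ
15) Z::::Z
:Z:::Z
:Z:Z::
:::ZZZ
Z:Z:ZZ
:Z:Z::
16) Z::::Z
:Z::::
:Z:ZZZ
:::ZZ:
Z:Z:ZZ
:Z:Z::
17) Z::::Z
:Z::::
:Z:ZZZ
Z::ZZ:
:ZZ:ZZ
ZZ:Z::
18) Z::::Z
:Z::Z:
:Z::::
Z::Z::
:ZZ:ZZ
ZZ:Z::
19) Z::::Z
:Z::Z:
:Z:Z::
Z:Z:Z:
:ZZZZZ
ZZ:Z::
20) :Z:::Z
ZZ::Z:
:Z:Z::
Z:Z:Z:
:ZZZZZ
ZZ:Z::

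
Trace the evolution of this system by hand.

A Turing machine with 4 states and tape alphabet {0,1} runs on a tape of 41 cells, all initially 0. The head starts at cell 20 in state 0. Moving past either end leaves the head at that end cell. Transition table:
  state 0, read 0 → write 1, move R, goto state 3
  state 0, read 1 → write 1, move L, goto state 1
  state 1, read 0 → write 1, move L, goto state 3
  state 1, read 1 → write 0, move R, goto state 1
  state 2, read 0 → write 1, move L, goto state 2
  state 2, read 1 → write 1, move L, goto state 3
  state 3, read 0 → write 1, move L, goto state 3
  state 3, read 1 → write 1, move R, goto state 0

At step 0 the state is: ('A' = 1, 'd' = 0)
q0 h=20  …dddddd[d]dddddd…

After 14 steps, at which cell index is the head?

14

t=0: q0 h=20  …dddddd[d]dddddd…
t=1: q3 h=21  …dddddA[d]dddddd…
t=2: q3 h=20  …dddddd[A]Addddd…
t=3: q0 h=21  …dddddA[A]dddddd…
t=4: q1 h=20  …dddddd[A]Addddd…
t=5: q1 h=21  …dddddd[A]dddddd…
t=6: q1 h=22  …dddddd[d]dddddd…
t=7: q3 h=21  …dddddd[d]Addddd…
t=8: q3 h=20  …dddddd[d]AAdddd…
t=9: q3 h=19  …dddddd[d]AAAddd…
t=10: q3 h=18  …dddddd[d]AAAAdd…
t=11: q3 h=17  …dddddd[d]AAAAAd…
t=12: q3 h=16  …dddddd[d]AAAAAA…
t=13: q3 h=15  …dddddd[d]AAAAAA…
t=14: q3 h=14  …dddddd[d]AAAAAA…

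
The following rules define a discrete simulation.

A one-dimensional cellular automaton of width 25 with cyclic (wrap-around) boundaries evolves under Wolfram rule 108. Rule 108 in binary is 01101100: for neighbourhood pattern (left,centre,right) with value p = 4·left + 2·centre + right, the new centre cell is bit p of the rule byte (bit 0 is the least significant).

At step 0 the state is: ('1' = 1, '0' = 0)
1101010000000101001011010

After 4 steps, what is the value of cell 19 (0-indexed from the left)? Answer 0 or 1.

0) 1101010000000101001011010
1) 1111110000000111001111111
2) 0000010000000101001000000
3) 0000010000000111001000000
4) 0000010000000101001000000

0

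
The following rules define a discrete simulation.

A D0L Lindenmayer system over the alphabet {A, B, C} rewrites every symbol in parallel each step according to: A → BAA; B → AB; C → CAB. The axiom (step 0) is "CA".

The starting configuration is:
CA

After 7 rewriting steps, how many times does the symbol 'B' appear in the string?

0) CA
1) CABBAA
2) CABBAAABABBAABAA
3) CABBAAABABBAABAABAAABBAAABABBAABAAABBAABAA
4) CABBAAABABBAABAABAAABBAAABABBAABAAABBAABAAABBAABAABAAABABBAABAABAAABBAAABABBAABAAABBAABAABAAABABBAABAAABBAABAA
5) CABBAAABABBAABAABAAABBAAABABBAABAAABBAABAAABBAABAABAAABABB…BAAABBAABAABAAABBAAABABBAABAAABBAABAABAAABABBAABAAABBAABAA  (len 288)
6) CABBAAABABBAABAABAAABBAAABABBAABAAABBAABAAABBAABAABAAABABB…BAAABBAABAABAAABBAAABABBAABAAABBAABAABAAABABBAABAAABBAABAA  (len 754)
7) CABBAAABABBAABAABAAABBAAABABBAABAAABBAABAAABBAABAABAAABABB…BAAABBAABAABAAABBAAABABBAABAAABBAABAABAAABABBAABAAABBAABAA  (len 1974)

754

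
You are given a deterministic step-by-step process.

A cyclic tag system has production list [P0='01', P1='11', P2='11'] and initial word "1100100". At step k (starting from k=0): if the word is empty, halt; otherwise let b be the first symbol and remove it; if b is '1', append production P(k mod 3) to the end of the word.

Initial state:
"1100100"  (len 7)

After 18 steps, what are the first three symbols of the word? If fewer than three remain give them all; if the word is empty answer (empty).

[0] "1100100"  (len 7)
[1] "10010001"  (len 8)
[2] "001000111"  (len 9)
[3] "01000111"  (len 8)
[4] "1000111"  (len 7)
[5] "00011111"  (len 8)
[6] "0011111"  (len 7)
[7] "011111"  (len 6)
[8] "11111"  (len 5)
[9] "111111"  (len 6)
[10] "1111101"  (len 7)
[11] "11110111"  (len 8)
[12] "111011111"  (len 9)
[13] "1101111101"  (len 10)
[14] "10111110111"  (len 11)
[15] "011111011111"  (len 12)
[16] "11111011111"  (len 11)
[17] "111101111111"  (len 12)
[18] "1110111111111"  (len 13)

111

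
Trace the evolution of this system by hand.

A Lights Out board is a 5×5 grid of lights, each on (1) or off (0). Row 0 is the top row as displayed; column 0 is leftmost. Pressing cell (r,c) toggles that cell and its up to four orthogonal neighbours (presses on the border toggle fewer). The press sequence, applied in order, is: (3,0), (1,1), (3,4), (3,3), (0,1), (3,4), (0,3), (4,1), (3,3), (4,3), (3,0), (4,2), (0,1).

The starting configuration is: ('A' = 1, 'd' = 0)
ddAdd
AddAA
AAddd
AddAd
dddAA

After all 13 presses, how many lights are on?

13

k=0  ddAdd
AddAA
AAddd
AddAd
dddAA
k=1  ddAdd
AddAA
dAddd
dAdAd
AddAA
k=2  dAAdd
dAAAA
ddddd
dAdAd
AddAA
k=3  dAAdd
dAAAA
ddddA
dAddA
AddAd
k=4  dAAdd
dAAAA
dddAA
dAAAd
Adddd
k=5  Adddd
ddAAA
dddAA
dAAAd
Adddd
k=6  Adddd
ddAAA
dddAd
dAAdA
AdddA
k=7  AdAAA
ddAdA
dddAd
dAAdA
AdddA
k=8  AdAAA
ddAdA
dddAd
ddAdA
dAAdA
k=9  AdAAA
ddAdA
ddddd
dddAd
dAAAA
k=10  AdAAA
ddAdA
ddddd
ddddd
dAddd
k=11  AdAAA
ddAdA
Adddd
AAddd
AAddd
k=12  AdAAA
ddAdA
Adddd
AAAdd
AdAAd
k=13  dAdAA
dAAdA
Adddd
AAAdd
AdAAd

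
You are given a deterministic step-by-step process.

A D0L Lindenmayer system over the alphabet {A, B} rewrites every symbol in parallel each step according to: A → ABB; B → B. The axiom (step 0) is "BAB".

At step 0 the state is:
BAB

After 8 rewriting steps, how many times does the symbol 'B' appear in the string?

18

step 0: BAB
step 1: BABBB
step 2: BABBBBB
step 3: BABBBBBBB
step 4: BABBBBBBBBB
step 5: BABBBBBBBBBBB
step 6: BABBBBBBBBBBBBB
step 7: BABBBBBBBBBBBBBBB
step 8: BABBBBBBBBBBBBBBBBB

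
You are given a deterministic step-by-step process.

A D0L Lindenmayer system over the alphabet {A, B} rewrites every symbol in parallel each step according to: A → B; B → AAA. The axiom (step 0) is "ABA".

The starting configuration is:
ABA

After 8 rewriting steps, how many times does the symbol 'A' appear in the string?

step 0: ABA
step 1: BAAAB
step 2: AAABBBAAA
step 3: BBBAAAAAAAAABBB
step 4: AAAAAAAAABBBBBBBBBAAAAAAAAA
step 5: BBBBBBBBBAAAAAAAAAAAAAAAAAAAAAAAAAAABBBBBBBBB
step 6: AAAAAAAAAAAAAAAAAAAAAAAAAAABBBBBBBBBBBBBBBBBBBBBBBBBBBAAAAAAAAAAAAAAAAAAAAAAAAAAA
step 7: BBBBBBBBBBBBBBBBBBBBBBBBBBBAAAAAAAAAAAAAAAAAAAAAAAAAAAAAAA…AAAAAAAAAAAAAAAAAAAAAAAAAAAAAAABBBBBBBBBBBBBBBBBBBBBBBBBBB  (len 135)
step 8: AAAAAAAAAAAAAAAAAAAAAAAAAAAAAAAAAAAAAAAAAAAAAAAAAAAAAAAAAA…AAAAAAAAAAAAAAAAAAAAAAAAAAAAAAAAAAAAAAAAAAAAAAAAAAAAAAAAAA  (len 243)

162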